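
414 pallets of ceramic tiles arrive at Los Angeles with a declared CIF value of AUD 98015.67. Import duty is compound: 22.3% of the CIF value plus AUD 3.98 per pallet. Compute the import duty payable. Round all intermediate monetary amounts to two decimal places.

Import duty: AUD 23505.21

Ad valorem component: 98015.67 × 22.3% = 21857.49
Specific component: 414 × 3.98 = 1647.72
Import duty = 21857.49 + 1647.72 = 23505.21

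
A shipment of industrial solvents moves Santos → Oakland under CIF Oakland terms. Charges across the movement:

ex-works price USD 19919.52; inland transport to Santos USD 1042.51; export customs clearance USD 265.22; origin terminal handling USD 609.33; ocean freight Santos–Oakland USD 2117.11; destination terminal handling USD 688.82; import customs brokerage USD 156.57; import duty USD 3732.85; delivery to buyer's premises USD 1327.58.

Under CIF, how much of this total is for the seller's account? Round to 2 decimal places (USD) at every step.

Seller's account: USD 23953.69

CIF: the seller pays costs through ocean freight and marine insurance to the destination port.
Seller's account: goods 19919.52 + inland to port 1042.51 + export clearance 265.22 + origin terminal 609.33 + freight 2117.11 = 23953.69
Buyer's account: destination terminal 688.82 + brokerage 156.57 + duty 3732.85 + delivery 1327.58 = 5905.82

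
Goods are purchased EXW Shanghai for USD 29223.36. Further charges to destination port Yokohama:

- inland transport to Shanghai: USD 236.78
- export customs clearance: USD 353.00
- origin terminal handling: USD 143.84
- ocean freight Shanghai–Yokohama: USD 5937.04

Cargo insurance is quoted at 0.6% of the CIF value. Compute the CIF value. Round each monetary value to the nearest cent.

Let C be the CIF value. C = EXW price + pre-shipment costs + freight + 0.6% × C
C − 0.6% × C = 29223.36 + 236.78 + 353.00 + 143.84 + 5937.04
0.994 × C = 35894.02
C = 35894.02 / 0.994 = 36110.68
Insurance premium = 0.6% × 36110.68 = 216.66

CIF value: USD 36110.68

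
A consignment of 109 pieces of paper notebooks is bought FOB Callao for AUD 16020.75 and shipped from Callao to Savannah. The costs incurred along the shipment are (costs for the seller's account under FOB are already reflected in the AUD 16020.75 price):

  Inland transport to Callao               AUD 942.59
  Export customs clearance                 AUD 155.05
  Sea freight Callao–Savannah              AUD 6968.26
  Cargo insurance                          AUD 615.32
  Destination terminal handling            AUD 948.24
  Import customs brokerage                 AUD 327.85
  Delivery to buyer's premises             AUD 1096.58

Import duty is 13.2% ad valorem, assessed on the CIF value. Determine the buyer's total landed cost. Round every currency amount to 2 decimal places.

Total landed cost: AUD 29092.77

FOB: the seller bears costs until goods are on board at the origin port; the buyer bears freight, insurance and all costs thereafter.
Already in the invoice (seller's account under FOB): inland to port, export clearance — exclude.
CIF value = FOB price + freight + insurance = 16020.75 + 6968.26 + 615.32 = 23604.33
Import duty = 23604.33 × 13.2% = 3115.77
Buyer bears: freight 6968.26 + insurance 615.32 + destination terminal 948.24 + brokerage 327.85 + delivery 1096.58 + duty 3115.77 = 13072.02
Landed cost = invoice 16020.75 + 13072.02 = 29092.77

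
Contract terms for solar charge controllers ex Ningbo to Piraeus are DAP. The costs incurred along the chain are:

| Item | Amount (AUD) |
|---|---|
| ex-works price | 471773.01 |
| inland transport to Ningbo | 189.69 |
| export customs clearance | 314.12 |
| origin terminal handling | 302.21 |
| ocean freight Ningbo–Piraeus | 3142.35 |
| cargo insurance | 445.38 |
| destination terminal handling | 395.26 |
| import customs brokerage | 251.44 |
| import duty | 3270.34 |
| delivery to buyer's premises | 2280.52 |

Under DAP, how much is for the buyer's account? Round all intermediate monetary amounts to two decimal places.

DAP: the seller bears all costs to the named destination except import duty and clearance.
Seller's account: goods 471773.01 + inland to port 189.69 + export clearance 314.12 + origin terminal 302.21 + freight 3142.35 + insurance 445.38 + destination terminal 395.26 + delivery 2280.52 = 478842.54
Buyer's account: brokerage 251.44 + duty 3270.34 = 3521.78

Buyer's account: AUD 3521.78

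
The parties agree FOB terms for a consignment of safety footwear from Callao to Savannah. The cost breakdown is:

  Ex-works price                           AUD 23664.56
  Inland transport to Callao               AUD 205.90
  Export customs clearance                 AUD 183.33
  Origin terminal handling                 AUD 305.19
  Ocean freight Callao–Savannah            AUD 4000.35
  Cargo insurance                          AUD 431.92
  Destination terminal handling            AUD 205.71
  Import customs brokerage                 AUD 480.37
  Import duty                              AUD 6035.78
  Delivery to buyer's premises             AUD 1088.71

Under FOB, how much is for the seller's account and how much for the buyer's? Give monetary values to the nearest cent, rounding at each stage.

Seller: AUD 24358.98; buyer: AUD 12242.84

FOB: the seller bears costs until goods are on board at the origin port; the buyer bears freight, insurance and all costs thereafter.
Seller's account: goods 23664.56 + inland to port 205.90 + export clearance 183.33 + origin terminal 305.19 = 24358.98
Buyer's account: freight 4000.35 + insurance 431.92 + destination terminal 205.71 + brokerage 480.37 + duty 6035.78 + delivery 1088.71 = 12242.84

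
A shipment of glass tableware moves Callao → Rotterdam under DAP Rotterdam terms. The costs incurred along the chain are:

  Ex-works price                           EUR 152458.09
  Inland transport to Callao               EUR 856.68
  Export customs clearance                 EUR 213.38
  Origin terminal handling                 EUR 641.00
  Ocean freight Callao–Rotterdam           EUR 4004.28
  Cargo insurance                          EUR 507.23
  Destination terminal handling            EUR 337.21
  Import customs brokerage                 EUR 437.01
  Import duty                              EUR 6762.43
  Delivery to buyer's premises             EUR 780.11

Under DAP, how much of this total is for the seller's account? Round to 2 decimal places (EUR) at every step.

DAP: the seller bears all costs to the named destination except import duty and clearance.
Seller's account: goods 152458.09 + inland to port 856.68 + export clearance 213.38 + origin terminal 641.00 + freight 4004.28 + insurance 507.23 + destination terminal 337.21 + delivery 780.11 = 159797.98
Buyer's account: brokerage 437.01 + duty 6762.43 = 7199.44

Seller's account: EUR 159797.98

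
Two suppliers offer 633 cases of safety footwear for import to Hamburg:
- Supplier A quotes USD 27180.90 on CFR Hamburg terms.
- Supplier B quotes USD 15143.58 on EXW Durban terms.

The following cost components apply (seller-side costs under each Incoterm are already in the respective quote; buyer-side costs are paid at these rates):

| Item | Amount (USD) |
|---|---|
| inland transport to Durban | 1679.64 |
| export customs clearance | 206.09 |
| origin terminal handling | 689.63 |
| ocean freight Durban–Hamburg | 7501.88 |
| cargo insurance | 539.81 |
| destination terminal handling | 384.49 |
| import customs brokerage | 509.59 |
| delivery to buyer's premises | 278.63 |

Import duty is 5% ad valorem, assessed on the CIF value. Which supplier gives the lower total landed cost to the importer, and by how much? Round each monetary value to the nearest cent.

Supplier B is cheaper by USD 2058.09

Supplier A (CFR):
CIF value = CFR price + insurance = 27180.90 + 539.81 = 27720.71
Import duty = 27720.71 × 5% = 1386.04
Buyer bears (A): 539.81 + 384.49 + 509.59 + 278.63 = 1712.52
Landed cost (A) = invoice 27180.90 + 1712.52 + duty 1386.04 = 30279.46
Supplier B (EXW):
CIF value = EXW price + inland to port + export clearance + origin terminal + freight + insurance = 15143.58 + 1679.64 + 206.09 + 689.63 + 7501.88 + 539.81 = 25760.63
Import duty = 25760.63 × 5% = 1288.03
Buyer bears (B): 1679.64 + 206.09 + 689.63 + 7501.88 + 539.81 + 384.49 + 509.59 + 278.63 = 11789.76
Landed cost (B) = invoice 15143.58 + 11789.76 + duty 1288.03 = 28221.37
Difference = |30279.46 − 28221.37| = 2058.09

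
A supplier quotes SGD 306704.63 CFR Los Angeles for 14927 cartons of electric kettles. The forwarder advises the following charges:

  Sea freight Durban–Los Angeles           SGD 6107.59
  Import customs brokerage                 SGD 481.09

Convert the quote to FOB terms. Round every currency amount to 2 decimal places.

FOB price: SGD 300597.04

Not relevant to the conversion: brokerage — on the buyer under both terms; not part of either seller's price.
From CFR to FOB, the seller no longer bears: freight.
FOB price = 306704.63 − 6107.59 = 300597.04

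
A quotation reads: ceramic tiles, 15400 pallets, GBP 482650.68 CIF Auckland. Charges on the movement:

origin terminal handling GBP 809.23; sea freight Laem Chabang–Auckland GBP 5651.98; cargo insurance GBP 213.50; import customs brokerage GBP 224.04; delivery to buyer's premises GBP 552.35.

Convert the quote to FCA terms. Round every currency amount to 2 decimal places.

Not relevant to the conversion: brokerage, delivery — on the buyer under both terms; not part of either seller's price.
From CIF to FCA, the seller no longer bears: origin terminal, freight, insurance.
FCA price = 482650.68 − 809.23 − 5651.98 − 213.50 = 475975.97

FCA price: GBP 475975.97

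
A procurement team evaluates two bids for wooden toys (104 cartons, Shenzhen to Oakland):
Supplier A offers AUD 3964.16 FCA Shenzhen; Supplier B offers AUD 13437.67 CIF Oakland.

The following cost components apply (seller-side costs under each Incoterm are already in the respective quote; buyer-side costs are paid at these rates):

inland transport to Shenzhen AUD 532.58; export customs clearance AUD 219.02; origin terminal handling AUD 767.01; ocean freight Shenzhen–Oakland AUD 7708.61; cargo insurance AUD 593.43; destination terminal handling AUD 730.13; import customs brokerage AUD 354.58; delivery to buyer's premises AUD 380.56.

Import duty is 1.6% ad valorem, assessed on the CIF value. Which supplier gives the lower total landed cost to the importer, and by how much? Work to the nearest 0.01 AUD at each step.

Supplier A is cheaper by AUD 410.93

Supplier A (FCA):
CIF value = FCA price + origin terminal + freight + insurance = 3964.16 + 767.01 + 7708.61 + 593.43 = 13033.21
Import duty = 13033.21 × 1.6% = 208.53
Buyer bears (A): 767.01 + 7708.61 + 593.43 + 730.13 + 354.58 + 380.56 = 10534.32
Landed cost (A) = invoice 3964.16 + 10534.32 + duty 208.53 = 14707.01
Supplier B (CIF):
The CIF price already equals the CIF value: 13437.67
Import duty = 13437.67 × 1.6% = 215.00
Buyer bears (B): 730.13 + 354.58 + 380.56 = 1465.27
Landed cost (B) = invoice 13437.67 + 1465.27 + duty 215.00 = 15117.94
Difference = |14707.01 − 15117.94| = 410.93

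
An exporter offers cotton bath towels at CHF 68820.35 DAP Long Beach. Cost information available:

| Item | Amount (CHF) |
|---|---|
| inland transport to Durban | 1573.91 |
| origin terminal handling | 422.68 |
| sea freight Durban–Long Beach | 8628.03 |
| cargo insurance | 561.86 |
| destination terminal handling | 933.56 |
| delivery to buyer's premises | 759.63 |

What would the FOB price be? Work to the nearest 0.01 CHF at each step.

Not relevant to the conversion: origin terminal, inland to port — on the seller under both DAP and FOB; already in the DAP price and stays in the FOB price.
From DAP to FOB, the seller no longer bears: freight, insurance, destination terminal, delivery.
FOB price = 68820.35 − 8628.03 − 561.86 − 933.56 − 759.63 = 57937.27

FOB price: CHF 57937.27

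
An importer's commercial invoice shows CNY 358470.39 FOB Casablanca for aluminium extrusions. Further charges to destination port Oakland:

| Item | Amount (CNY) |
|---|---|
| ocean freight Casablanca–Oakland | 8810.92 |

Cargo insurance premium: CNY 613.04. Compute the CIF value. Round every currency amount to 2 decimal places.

CIF value: CNY 367894.35

CIF = FOB price + freight + insurance
CIF = 358470.39 + 8810.92 + 613.04 = 367894.35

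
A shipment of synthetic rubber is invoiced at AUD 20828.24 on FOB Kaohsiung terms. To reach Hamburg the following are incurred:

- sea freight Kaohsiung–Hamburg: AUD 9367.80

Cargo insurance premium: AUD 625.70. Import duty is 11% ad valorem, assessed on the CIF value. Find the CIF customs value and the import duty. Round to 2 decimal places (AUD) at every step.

CIF = FOB price + freight + insurance
CIF = 20828.24 + 9367.80 + 625.70 = 30821.74
Import duty = 30821.74 × 11% = 3390.39

CIF value: AUD 30821.74; import duty: AUD 3390.39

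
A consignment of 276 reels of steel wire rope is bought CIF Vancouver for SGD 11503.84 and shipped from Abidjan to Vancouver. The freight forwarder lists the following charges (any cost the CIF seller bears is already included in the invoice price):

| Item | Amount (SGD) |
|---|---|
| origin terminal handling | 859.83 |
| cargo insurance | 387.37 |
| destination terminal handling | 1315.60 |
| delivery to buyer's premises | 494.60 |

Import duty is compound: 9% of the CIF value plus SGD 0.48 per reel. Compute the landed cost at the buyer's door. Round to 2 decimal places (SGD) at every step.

Total landed cost: SGD 14481.87

CIF: the seller pays costs through ocean freight and marine insurance to the destination port.
Already in the invoice (seller's account under CIF): origin terminal, insurance — exclude.
The CIF price already equals the CIF value: 11503.84
Ad valorem component: 11503.84 × 9% = 1035.35
Specific component: 276 × 0.48 = 132.48
Import duty = 1035.35 + 132.48 = 1167.83
Buyer bears: destination terminal 1315.60 + delivery 494.60 + duty 1167.83 = 2978.03
Landed cost = invoice 11503.84 + 2978.03 = 14481.87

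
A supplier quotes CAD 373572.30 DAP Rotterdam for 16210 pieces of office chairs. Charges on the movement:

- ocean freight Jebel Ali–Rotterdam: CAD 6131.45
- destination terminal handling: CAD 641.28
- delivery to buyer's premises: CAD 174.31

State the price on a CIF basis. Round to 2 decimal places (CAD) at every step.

Not relevant to the conversion: freight — on the seller under both DAP and CIF; already in the DAP price and stays in the CIF price.
From DAP to CIF, the seller no longer bears: destination terminal, delivery.
CIF price = 373572.30 − 641.28 − 174.31 = 372756.71

CIF price: CAD 372756.71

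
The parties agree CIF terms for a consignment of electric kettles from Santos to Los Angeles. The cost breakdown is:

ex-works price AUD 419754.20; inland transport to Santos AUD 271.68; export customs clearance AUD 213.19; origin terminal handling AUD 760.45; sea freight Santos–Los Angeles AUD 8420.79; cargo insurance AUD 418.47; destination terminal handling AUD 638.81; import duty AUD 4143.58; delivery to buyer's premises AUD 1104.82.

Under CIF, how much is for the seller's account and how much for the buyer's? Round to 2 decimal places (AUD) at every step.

Seller: AUD 429838.78; buyer: AUD 5887.21

CIF: the seller pays costs through ocean freight and marine insurance to the destination port.
Seller's account: goods 419754.20 + inland to port 271.68 + export clearance 213.19 + origin terminal 760.45 + freight 8420.79 + insurance 418.47 = 429838.78
Buyer's account: destination terminal 638.81 + duty 4143.58 + delivery 1104.82 = 5887.21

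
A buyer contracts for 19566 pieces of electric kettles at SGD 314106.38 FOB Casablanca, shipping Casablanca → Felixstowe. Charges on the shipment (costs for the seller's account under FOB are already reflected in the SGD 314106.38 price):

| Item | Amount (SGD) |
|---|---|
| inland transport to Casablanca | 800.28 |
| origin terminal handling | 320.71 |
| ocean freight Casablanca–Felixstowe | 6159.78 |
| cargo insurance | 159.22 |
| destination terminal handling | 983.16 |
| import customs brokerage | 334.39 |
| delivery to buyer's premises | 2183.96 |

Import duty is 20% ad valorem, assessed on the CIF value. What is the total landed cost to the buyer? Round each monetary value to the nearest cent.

Total landed cost: SGD 388011.97

FOB: the seller bears costs until goods are on board at the origin port; the buyer bears freight, insurance and all costs thereafter.
Already in the invoice (seller's account under FOB): inland to port, origin terminal — exclude.
CIF value = FOB price + freight + insurance = 314106.38 + 6159.78 + 159.22 = 320425.38
Import duty = 320425.38 × 20% = 64085.08
Buyer bears: freight 6159.78 + insurance 159.22 + destination terminal 983.16 + brokerage 334.39 + delivery 2183.96 + duty 64085.08 = 73905.59
Landed cost = invoice 314106.38 + 73905.59 = 388011.97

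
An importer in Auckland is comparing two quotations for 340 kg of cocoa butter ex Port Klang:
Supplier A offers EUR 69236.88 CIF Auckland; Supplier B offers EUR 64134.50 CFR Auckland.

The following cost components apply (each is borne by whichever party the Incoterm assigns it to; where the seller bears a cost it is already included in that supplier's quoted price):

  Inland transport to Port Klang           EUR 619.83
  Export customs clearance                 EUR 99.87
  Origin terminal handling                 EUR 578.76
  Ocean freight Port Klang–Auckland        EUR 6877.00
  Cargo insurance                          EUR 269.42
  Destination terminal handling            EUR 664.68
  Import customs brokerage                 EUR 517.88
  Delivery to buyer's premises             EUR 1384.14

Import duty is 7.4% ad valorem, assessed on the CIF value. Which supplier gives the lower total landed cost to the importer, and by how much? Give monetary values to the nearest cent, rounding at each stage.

Supplier A (CIF):
The CIF price already equals the CIF value: 69236.88
Import duty = 69236.88 × 7.4% = 5123.53
Buyer bears (A): 664.68 + 517.88 + 1384.14 = 2566.70
Landed cost (A) = invoice 69236.88 + 2566.70 + duty 5123.53 = 76927.11
Supplier B (CFR):
CIF value = CFR price + insurance = 64134.50 + 269.42 = 64403.92
Import duty = 64403.92 × 7.4% = 4765.89
Buyer bears (B): 269.42 + 664.68 + 517.88 + 1384.14 = 2836.12
Landed cost (B) = invoice 64134.50 + 2836.12 + duty 4765.89 = 71736.51
Difference = |76927.11 − 71736.51| = 5190.60

Supplier B is cheaper by EUR 5190.60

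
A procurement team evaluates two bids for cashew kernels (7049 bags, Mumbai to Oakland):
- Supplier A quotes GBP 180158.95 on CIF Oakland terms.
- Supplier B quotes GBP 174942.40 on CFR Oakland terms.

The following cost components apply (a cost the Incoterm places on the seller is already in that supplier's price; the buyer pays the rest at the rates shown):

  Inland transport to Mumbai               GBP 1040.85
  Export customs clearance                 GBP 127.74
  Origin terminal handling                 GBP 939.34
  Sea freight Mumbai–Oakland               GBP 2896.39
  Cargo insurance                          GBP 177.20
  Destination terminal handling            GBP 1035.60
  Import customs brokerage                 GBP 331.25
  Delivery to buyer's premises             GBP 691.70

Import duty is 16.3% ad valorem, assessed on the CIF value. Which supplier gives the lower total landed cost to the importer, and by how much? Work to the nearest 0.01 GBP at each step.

Supplier B is cheaper by GBP 5860.77

Supplier A (CIF):
The CIF price already equals the CIF value: 180158.95
Import duty = 180158.95 × 16.3% = 29365.91
Buyer bears (A): 1035.60 + 331.25 + 691.70 = 2058.55
Landed cost (A) = invoice 180158.95 + 2058.55 + duty 29365.91 = 211583.41
Supplier B (CFR):
CIF value = CFR price + insurance = 174942.40 + 177.20 = 175119.60
Import duty = 175119.60 × 16.3% = 28544.49
Buyer bears (B): 177.20 + 1035.60 + 331.25 + 691.70 = 2235.75
Landed cost (B) = invoice 174942.40 + 2235.75 + duty 28544.49 = 205722.64
Difference = |211583.41 − 205722.64| = 5860.77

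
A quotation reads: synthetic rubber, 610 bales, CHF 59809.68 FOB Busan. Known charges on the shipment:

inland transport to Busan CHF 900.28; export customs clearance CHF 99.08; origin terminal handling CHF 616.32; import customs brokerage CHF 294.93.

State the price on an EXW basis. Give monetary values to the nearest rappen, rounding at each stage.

Not relevant to the conversion: brokerage — on the buyer under both terms; not part of either seller's price.
From FOB to EXW, the seller no longer bears: inland to port, export clearance, origin terminal.
EXW price = 59809.68 − 900.28 − 99.08 − 616.32 = 58194.00

EXW price: CHF 58194.00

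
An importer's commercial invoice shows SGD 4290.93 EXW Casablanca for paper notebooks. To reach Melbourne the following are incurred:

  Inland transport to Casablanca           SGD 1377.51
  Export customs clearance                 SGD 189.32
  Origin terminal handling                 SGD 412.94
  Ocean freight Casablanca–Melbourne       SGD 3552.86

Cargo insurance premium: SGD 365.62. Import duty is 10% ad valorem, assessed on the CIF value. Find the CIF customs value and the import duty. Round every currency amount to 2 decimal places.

CIF value: SGD 10189.18; import duty: SGD 1018.92

CIF = EXW price + pre-shipment costs + freight + insurance
CIF = 4290.93 + 1377.51 + 189.32 + 412.94 + 3552.86 + 365.62 = 10189.18
Import duty = 10189.18 × 10% = 1018.92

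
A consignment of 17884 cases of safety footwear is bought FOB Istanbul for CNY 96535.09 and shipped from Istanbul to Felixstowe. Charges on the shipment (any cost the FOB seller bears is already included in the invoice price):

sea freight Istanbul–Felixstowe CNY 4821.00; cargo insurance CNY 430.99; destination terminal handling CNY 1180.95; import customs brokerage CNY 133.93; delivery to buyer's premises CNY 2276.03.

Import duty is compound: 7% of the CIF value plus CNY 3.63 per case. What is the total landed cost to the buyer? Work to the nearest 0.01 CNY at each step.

FOB: the seller bears costs until goods are on board at the origin port; the buyer bears freight, insurance and all costs thereafter.
CIF value = FOB price + freight + insurance = 96535.09 + 4821.00 + 430.99 = 101787.08
Ad valorem component: 101787.08 × 7% = 7125.10
Specific component: 17884 × 3.63 = 64918.92
Import duty = 7125.10 + 64918.92 = 72044.02
Buyer bears: freight 4821.00 + insurance 430.99 + destination terminal 1180.95 + brokerage 133.93 + delivery 2276.03 + duty 72044.02 = 80886.92
Landed cost = invoice 96535.09 + 80886.92 = 177422.01

Total landed cost: CNY 177422.01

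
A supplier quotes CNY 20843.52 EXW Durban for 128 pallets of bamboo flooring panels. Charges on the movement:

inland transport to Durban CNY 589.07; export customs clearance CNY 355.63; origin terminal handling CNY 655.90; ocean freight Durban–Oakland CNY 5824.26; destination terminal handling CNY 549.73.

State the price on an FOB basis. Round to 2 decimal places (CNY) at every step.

Not relevant to the conversion: freight, destination terminal — on the buyer under both terms; not part of either seller's price.
From EXW to FOB, the seller additionally bears: inland to port, export clearance, origin terminal.
FOB price = 20843.52 + 589.07 + 355.63 + 655.90 = 22444.12

FOB price: CNY 22444.12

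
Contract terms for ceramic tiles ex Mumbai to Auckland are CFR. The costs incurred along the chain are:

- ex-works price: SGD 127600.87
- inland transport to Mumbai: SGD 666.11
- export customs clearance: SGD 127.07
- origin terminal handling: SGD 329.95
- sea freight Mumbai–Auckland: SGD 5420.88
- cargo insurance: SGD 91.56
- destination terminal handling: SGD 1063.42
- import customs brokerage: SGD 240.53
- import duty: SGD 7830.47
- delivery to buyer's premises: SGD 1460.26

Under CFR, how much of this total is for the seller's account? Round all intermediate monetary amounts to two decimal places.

CFR: the seller pays costs through ocean freight to the destination port, but not insurance.
Seller's account: goods 127600.87 + inland to port 666.11 + export clearance 127.07 + origin terminal 329.95 + freight 5420.88 = 134144.88
Buyer's account: insurance 91.56 + destination terminal 1063.42 + brokerage 240.53 + duty 7830.47 + delivery 1460.26 = 10686.24

Seller's account: SGD 134144.88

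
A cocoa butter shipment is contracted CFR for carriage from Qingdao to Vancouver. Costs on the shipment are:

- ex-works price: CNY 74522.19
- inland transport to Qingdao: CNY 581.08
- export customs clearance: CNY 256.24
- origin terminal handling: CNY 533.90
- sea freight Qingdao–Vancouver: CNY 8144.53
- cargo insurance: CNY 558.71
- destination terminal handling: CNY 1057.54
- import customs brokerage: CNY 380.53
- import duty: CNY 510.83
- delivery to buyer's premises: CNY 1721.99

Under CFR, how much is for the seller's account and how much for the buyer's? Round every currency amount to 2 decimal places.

CFR: the seller pays costs through ocean freight to the destination port, but not insurance.
Seller's account: goods 74522.19 + inland to port 581.08 + export clearance 256.24 + origin terminal 533.90 + freight 8144.53 = 84037.94
Buyer's account: insurance 558.71 + destination terminal 1057.54 + brokerage 380.53 + duty 510.83 + delivery 1721.99 = 4229.60

Seller: CNY 84037.94; buyer: CNY 4229.60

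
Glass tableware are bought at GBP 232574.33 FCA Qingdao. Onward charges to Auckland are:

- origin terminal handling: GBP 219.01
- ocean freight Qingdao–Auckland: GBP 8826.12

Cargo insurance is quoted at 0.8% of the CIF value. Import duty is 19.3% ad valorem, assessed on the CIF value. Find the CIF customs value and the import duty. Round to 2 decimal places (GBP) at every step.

CIF value: GBP 243568.00; import duty: GBP 47008.62

Let C be the CIF value. C = FCA price + pre-shipment costs + freight + 0.8% × C
C − 0.8% × C = 232574.33 + 219.01 + 8826.12
0.992 × C = 241619.46
C = 241619.46 / 0.992 = 243568.00
Insurance premium = 0.8% × 243568.00 = 1948.54
Import duty = 243568.00 × 19.3% = 47008.62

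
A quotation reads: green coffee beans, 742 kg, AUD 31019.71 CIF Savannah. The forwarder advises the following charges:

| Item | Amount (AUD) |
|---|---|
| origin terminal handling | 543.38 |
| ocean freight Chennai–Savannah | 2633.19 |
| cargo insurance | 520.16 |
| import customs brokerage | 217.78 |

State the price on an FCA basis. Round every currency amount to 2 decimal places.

FCA price: AUD 27322.98

Not relevant to the conversion: brokerage — on the buyer under both terms; not part of either seller's price.
From CIF to FCA, the seller no longer bears: origin terminal, freight, insurance.
FCA price = 31019.71 − 543.38 − 2633.19 − 520.16 = 27322.98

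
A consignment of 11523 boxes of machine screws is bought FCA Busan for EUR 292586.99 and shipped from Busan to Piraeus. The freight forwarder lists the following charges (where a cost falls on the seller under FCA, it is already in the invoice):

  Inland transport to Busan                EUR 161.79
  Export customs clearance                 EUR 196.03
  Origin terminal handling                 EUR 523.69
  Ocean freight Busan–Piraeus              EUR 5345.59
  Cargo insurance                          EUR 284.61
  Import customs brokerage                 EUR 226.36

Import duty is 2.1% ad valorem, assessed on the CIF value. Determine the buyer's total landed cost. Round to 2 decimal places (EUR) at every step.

Total landed cost: EUR 305240.80

FCA: the seller delivers export-cleared goods to the carrier; the buyer bears costs from that point.
Already in the invoice (seller's account under FCA): inland to port, export clearance — exclude.
CIF value = FCA price + origin terminal + freight + insurance = 292586.99 + 523.69 + 5345.59 + 284.61 = 298740.88
Import duty = 298740.88 × 2.1% = 6273.56
Buyer bears: origin terminal 523.69 + freight 5345.59 + insurance 284.61 + brokerage 226.36 + duty 6273.56 = 12653.81
Landed cost = invoice 292586.99 + 12653.81 = 305240.80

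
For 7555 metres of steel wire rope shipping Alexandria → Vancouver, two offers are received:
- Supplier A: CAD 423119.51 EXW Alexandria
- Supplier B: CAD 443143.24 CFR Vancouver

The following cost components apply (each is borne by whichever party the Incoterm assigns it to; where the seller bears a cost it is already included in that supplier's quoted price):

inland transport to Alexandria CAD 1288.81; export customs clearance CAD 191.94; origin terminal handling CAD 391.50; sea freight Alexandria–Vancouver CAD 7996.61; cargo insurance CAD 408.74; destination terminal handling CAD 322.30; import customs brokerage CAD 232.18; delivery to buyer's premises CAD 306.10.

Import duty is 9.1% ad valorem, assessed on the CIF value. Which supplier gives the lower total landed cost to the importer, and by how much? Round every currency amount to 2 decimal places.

Supplier A is cheaper by CAD 11078.96

Supplier A (EXW):
CIF value = EXW price + inland to port + export clearance + origin terminal + freight + insurance = 423119.51 + 1288.81 + 191.94 + 391.50 + 7996.61 + 408.74 = 433397.11
Import duty = 433397.11 × 9.1% = 39439.14
Buyer bears (A): 1288.81 + 191.94 + 391.50 + 7996.61 + 408.74 + 322.30 + 232.18 + 306.10 = 11138.18
Landed cost (A) = invoice 423119.51 + 11138.18 + duty 39439.14 = 473696.83
Supplier B (CFR):
CIF value = CFR price + insurance = 443143.24 + 408.74 = 443551.98
Import duty = 443551.98 × 9.1% = 40363.23
Buyer bears (B): 408.74 + 322.30 + 232.18 + 306.10 = 1269.32
Landed cost (B) = invoice 443143.24 + 1269.32 + duty 40363.23 = 484775.79
Difference = |473696.83 − 484775.79| = 11078.96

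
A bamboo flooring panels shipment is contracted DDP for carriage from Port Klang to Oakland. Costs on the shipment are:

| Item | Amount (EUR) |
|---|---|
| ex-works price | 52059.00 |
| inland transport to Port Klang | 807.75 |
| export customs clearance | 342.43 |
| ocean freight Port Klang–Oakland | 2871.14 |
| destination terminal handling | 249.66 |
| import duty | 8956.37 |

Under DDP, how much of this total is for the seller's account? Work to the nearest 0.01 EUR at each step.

DDP: the seller bears all costs including import duty.
Seller's account: goods 52059.00 + inland to port 807.75 + export clearance 342.43 + freight 2871.14 + destination terminal 249.66 + duty 8956.37 = 65286.35
Buyer's account: 0.00

Seller's account: EUR 65286.35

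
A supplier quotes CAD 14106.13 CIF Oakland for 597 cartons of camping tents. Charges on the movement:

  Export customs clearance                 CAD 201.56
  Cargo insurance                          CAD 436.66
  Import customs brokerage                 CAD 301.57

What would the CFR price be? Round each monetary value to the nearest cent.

CFR price: CAD 13669.47

Not relevant to the conversion: export clearance — on the seller under both CIF and CFR; already in the CIF price and stays in the CFR price. brokerage — on the buyer under both terms; not part of either seller's price.
From CIF to CFR, the seller no longer bears: insurance.
CFR price = 14106.13 − 436.66 = 13669.47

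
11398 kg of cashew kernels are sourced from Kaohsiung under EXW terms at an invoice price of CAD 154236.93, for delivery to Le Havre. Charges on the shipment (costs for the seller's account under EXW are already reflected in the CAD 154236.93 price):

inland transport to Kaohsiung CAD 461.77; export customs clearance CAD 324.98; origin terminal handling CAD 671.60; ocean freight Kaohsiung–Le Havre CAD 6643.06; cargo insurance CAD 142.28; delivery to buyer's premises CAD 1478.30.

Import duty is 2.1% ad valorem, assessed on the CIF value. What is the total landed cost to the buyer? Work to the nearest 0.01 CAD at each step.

EXW: the seller makes goods available at their premises; the buyer bears all onward costs.
CIF value = EXW price + inland to port + export clearance + origin terminal + freight + insurance = 154236.93 + 461.77 + 324.98 + 671.60 + 6643.06 + 142.28 = 162480.62
Import duty = 162480.62 × 2.1% = 3412.09
Buyer bears: inland to port 461.77 + export clearance 324.98 + origin terminal 671.60 + freight 6643.06 + insurance 142.28 + delivery 1478.30 + duty 3412.09 = 13134.08
Landed cost = invoice 154236.93 + 13134.08 = 167371.01

Total landed cost: CAD 167371.01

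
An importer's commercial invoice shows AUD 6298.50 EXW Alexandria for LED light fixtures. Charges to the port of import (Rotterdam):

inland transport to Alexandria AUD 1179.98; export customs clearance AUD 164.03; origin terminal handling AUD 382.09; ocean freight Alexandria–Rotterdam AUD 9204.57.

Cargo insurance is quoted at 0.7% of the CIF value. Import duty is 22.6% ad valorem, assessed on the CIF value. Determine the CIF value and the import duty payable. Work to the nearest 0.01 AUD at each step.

Let C be the CIF value. C = EXW price + pre-shipment costs + freight + 0.7% × C
C − 0.7% × C = 6298.50 + 1179.98 + 164.03 + 382.09 + 9204.57
0.993 × C = 17229.17
C = 17229.17 / 0.993 = 17350.62
Insurance premium = 0.7% × 17350.62 = 121.45
Import duty = 17350.62 × 22.6% = 3921.24

CIF value: AUD 17350.62; import duty: AUD 3921.24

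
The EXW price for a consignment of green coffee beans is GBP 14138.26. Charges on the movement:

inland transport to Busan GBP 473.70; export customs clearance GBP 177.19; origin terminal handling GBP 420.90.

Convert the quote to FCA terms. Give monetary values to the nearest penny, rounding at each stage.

FCA price: GBP 14789.15

Not relevant to the conversion: origin terminal — on the buyer under both terms; not part of either seller's price.
From EXW to FCA, the seller additionally bears: inland to port, export clearance.
FCA price = 14138.26 + 473.70 + 177.19 = 14789.15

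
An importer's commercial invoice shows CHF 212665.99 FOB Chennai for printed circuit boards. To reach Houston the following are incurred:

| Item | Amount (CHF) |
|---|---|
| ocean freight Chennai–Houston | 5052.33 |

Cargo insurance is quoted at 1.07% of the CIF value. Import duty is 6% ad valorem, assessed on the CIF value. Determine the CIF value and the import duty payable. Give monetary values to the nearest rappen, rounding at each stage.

CIF value: CHF 220073.10; import duty: CHF 13204.39

Let C be the CIF value. C = FOB price + freight + 1.07% × C
C − 1.07% × C = 212665.99 + 5052.33
0.9893 × C = 217718.32
C = 217718.32 / 0.9893 = 220073.10
Insurance premium = 1.07% × 220073.10 = 2354.78
Import duty = 220073.10 × 6% = 13204.39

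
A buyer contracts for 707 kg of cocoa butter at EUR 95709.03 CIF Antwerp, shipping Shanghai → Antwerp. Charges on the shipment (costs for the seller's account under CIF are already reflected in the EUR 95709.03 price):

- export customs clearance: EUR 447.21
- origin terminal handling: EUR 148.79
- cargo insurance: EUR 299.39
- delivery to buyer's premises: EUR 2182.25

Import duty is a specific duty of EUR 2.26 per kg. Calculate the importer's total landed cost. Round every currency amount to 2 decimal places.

Total landed cost: EUR 99489.10

CIF: the seller pays costs through ocean freight and marine insurance to the destination port.
Already in the invoice (seller's account under CIF): export clearance, origin terminal, insurance — exclude.
The CIF price already equals the CIF value: 95709.03
Import duty = 707 × 2.26 = 1597.82
Buyer bears: delivery 2182.25 + duty 1597.82 = 3780.07
Landed cost = invoice 95709.03 + 3780.07 = 99489.10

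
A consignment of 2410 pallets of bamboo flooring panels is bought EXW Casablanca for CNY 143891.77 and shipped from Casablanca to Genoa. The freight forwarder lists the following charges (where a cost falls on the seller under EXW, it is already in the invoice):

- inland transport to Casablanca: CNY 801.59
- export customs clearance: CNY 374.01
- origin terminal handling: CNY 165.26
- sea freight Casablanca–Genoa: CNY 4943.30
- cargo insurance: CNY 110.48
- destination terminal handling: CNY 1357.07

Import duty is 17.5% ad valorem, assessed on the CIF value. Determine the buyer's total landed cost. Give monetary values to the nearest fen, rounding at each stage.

Total landed cost: CNY 177943.60

EXW: the seller makes goods available at their premises; the buyer bears all onward costs.
CIF value = EXW price + inland to port + export clearance + origin terminal + freight + insurance = 143891.77 + 801.59 + 374.01 + 165.26 + 4943.30 + 110.48 = 150286.41
Import duty = 150286.41 × 17.5% = 26300.12
Buyer bears: inland to port 801.59 + export clearance 374.01 + origin terminal 165.26 + freight 4943.30 + insurance 110.48 + destination terminal 1357.07 + duty 26300.12 = 34051.83
Landed cost = invoice 143891.77 + 34051.83 = 177943.60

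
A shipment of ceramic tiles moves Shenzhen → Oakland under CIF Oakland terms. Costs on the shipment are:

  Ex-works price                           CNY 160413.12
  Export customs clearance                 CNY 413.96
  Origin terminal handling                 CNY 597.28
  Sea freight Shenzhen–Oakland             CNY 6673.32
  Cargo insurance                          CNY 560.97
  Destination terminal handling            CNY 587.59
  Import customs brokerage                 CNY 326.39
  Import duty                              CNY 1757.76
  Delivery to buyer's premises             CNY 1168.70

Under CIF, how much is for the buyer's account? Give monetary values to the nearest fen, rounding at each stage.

Buyer's account: CNY 3840.44

CIF: the seller pays costs through ocean freight and marine insurance to the destination port.
Seller's account: goods 160413.12 + export clearance 413.96 + origin terminal 597.28 + freight 6673.32 + insurance 560.97 = 168658.65
Buyer's account: destination terminal 587.59 + brokerage 326.39 + duty 1757.76 + delivery 1168.70 = 3840.44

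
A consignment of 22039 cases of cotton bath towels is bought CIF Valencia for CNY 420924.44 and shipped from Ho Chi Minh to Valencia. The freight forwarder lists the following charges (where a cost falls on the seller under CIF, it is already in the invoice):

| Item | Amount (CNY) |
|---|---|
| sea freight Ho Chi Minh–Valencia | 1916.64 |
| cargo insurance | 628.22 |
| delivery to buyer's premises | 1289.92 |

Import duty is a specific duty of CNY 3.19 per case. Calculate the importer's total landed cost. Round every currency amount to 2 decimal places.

Total landed cost: CNY 492518.77

CIF: the seller pays costs through ocean freight and marine insurance to the destination port.
Already in the invoice (seller's account under CIF): freight, insurance — exclude.
The CIF price already equals the CIF value: 420924.44
Import duty = 22039 × 3.19 = 70304.41
Buyer bears: delivery 1289.92 + duty 70304.41 = 71594.33
Landed cost = invoice 420924.44 + 71594.33 = 492518.77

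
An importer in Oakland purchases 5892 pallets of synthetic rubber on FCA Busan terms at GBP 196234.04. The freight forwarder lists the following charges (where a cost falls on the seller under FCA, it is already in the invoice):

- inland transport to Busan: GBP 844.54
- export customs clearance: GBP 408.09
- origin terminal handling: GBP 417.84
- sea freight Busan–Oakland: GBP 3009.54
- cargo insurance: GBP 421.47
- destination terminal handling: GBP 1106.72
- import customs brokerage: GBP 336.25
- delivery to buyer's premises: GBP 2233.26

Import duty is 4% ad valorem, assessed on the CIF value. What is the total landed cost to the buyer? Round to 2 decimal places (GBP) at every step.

Total landed cost: GBP 211762.44

FCA: the seller delivers export-cleared goods to the carrier; the buyer bears costs from that point.
Already in the invoice (seller's account under FCA): inland to port, export clearance — exclude.
CIF value = FCA price + origin terminal + freight + insurance = 196234.04 + 417.84 + 3009.54 + 421.47 = 200082.89
Import duty = 200082.89 × 4% = 8003.32
Buyer bears: origin terminal 417.84 + freight 3009.54 + insurance 421.47 + destination terminal 1106.72 + brokerage 336.25 + delivery 2233.26 + duty 8003.32 = 15528.40
Landed cost = invoice 196234.04 + 15528.40 = 211762.44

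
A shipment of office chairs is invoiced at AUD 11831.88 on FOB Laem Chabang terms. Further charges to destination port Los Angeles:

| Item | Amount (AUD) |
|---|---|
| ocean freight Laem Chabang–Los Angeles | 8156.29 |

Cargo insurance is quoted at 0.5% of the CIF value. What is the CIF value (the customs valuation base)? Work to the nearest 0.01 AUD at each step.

CIF value: AUD 20088.61

Let C be the CIF value. C = FOB price + freight + 0.5% × C
C − 0.5% × C = 11831.88 + 8156.29
0.995 × C = 19988.17
C = 19988.17 / 0.995 = 20088.61
Insurance premium = 0.5% × 20088.61 = 100.44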